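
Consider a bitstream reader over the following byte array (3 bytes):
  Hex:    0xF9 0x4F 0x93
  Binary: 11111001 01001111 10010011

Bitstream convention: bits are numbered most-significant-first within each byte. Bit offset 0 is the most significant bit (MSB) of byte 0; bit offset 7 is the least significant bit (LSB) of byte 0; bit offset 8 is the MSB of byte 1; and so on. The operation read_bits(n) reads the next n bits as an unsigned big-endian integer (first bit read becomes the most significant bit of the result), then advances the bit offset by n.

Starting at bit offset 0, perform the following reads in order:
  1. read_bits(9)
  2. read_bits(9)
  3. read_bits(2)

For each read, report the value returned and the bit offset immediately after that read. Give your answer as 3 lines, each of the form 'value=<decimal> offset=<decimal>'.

Read 1: bits[0:9] width=9 -> value=498 (bin 111110010); offset now 9 = byte 1 bit 1; 15 bits remain
Read 2: bits[9:18] width=9 -> value=318 (bin 100111110); offset now 18 = byte 2 bit 2; 6 bits remain
Read 3: bits[18:20] width=2 -> value=1 (bin 01); offset now 20 = byte 2 bit 4; 4 bits remain

Answer: value=498 offset=9
value=318 offset=18
value=1 offset=20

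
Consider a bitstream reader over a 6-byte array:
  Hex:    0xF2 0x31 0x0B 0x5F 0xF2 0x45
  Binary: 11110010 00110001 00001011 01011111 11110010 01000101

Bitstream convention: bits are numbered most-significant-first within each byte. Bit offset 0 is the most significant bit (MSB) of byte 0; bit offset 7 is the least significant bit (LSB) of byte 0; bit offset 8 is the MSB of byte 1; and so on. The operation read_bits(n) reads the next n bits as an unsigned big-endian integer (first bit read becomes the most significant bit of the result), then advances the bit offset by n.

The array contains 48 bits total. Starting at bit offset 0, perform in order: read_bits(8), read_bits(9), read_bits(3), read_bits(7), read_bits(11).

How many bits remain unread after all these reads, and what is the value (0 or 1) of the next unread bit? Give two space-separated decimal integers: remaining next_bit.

Answer: 10 1

Derivation:
Read 1: bits[0:8] width=8 -> value=242 (bin 11110010); offset now 8 = byte 1 bit 0; 40 bits remain
Read 2: bits[8:17] width=9 -> value=98 (bin 001100010); offset now 17 = byte 2 bit 1; 31 bits remain
Read 3: bits[17:20] width=3 -> value=0 (bin 000); offset now 20 = byte 2 bit 4; 28 bits remain
Read 4: bits[20:27] width=7 -> value=90 (bin 1011010); offset now 27 = byte 3 bit 3; 21 bits remain
Read 5: bits[27:38] width=11 -> value=2044 (bin 11111111100); offset now 38 = byte 4 bit 6; 10 bits remain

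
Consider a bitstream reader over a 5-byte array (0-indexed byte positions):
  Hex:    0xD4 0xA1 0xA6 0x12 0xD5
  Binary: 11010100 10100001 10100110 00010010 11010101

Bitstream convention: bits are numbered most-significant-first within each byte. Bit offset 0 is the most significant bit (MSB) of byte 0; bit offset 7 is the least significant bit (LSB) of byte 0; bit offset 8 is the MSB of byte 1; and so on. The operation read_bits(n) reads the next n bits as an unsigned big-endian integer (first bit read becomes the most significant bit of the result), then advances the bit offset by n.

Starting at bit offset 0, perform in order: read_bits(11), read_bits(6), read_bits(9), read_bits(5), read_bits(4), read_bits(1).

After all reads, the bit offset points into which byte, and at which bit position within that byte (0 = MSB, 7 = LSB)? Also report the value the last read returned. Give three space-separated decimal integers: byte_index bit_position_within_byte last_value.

Answer: 4 4 1

Derivation:
Read 1: bits[0:11] width=11 -> value=1701 (bin 11010100101); offset now 11 = byte 1 bit 3; 29 bits remain
Read 2: bits[11:17] width=6 -> value=3 (bin 000011); offset now 17 = byte 2 bit 1; 23 bits remain
Read 3: bits[17:26] width=9 -> value=152 (bin 010011000); offset now 26 = byte 3 bit 2; 14 bits remain
Read 4: bits[26:31] width=5 -> value=9 (bin 01001); offset now 31 = byte 3 bit 7; 9 bits remain
Read 5: bits[31:35] width=4 -> value=6 (bin 0110); offset now 35 = byte 4 bit 3; 5 bits remain
Read 6: bits[35:36] width=1 -> value=1 (bin 1); offset now 36 = byte 4 bit 4; 4 bits remain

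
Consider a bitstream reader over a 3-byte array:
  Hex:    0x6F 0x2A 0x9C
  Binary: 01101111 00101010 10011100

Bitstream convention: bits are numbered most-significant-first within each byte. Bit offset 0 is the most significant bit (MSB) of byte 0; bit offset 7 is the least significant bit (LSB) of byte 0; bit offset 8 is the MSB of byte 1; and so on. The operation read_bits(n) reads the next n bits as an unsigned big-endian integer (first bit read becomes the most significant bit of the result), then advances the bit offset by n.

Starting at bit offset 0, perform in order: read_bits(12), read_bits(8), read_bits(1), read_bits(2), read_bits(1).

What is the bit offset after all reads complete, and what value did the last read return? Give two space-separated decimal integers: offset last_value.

Read 1: bits[0:12] width=12 -> value=1778 (bin 011011110010); offset now 12 = byte 1 bit 4; 12 bits remain
Read 2: bits[12:20] width=8 -> value=169 (bin 10101001); offset now 20 = byte 2 bit 4; 4 bits remain
Read 3: bits[20:21] width=1 -> value=1 (bin 1); offset now 21 = byte 2 bit 5; 3 bits remain
Read 4: bits[21:23] width=2 -> value=2 (bin 10); offset now 23 = byte 2 bit 7; 1 bits remain
Read 5: bits[23:24] width=1 -> value=0 (bin 0); offset now 24 = byte 3 bit 0; 0 bits remain

Answer: 24 0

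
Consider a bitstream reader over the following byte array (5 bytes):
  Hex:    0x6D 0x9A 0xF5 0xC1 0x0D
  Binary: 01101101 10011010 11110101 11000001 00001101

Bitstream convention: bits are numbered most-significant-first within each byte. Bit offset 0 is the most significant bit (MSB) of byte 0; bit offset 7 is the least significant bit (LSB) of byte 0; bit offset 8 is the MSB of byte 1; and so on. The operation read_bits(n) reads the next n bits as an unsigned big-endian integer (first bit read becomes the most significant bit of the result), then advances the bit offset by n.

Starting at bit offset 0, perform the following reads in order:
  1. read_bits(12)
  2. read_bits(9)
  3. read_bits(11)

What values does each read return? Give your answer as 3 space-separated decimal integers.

Read 1: bits[0:12] width=12 -> value=1753 (bin 011011011001); offset now 12 = byte 1 bit 4; 28 bits remain
Read 2: bits[12:21] width=9 -> value=350 (bin 101011110); offset now 21 = byte 2 bit 5; 19 bits remain
Read 3: bits[21:32] width=11 -> value=1473 (bin 10111000001); offset now 32 = byte 4 bit 0; 8 bits remain

Answer: 1753 350 1473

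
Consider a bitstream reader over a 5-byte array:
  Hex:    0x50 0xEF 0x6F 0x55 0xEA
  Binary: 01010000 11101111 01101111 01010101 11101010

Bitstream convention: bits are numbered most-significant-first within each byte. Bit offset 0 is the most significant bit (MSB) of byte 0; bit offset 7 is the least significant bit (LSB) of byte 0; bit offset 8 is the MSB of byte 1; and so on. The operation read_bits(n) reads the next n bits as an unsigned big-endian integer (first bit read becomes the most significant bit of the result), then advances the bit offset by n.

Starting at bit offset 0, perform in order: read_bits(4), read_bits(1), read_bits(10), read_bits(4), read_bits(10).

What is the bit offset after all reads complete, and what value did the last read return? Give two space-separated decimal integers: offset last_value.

Read 1: bits[0:4] width=4 -> value=5 (bin 0101); offset now 4 = byte 0 bit 4; 36 bits remain
Read 2: bits[4:5] width=1 -> value=0 (bin 0); offset now 5 = byte 0 bit 5; 35 bits remain
Read 3: bits[5:15] width=10 -> value=119 (bin 0001110111); offset now 15 = byte 1 bit 7; 25 bits remain
Read 4: bits[15:19] width=4 -> value=11 (bin 1011); offset now 19 = byte 2 bit 3; 21 bits remain
Read 5: bits[19:29] width=10 -> value=490 (bin 0111101010); offset now 29 = byte 3 bit 5; 11 bits remain

Answer: 29 490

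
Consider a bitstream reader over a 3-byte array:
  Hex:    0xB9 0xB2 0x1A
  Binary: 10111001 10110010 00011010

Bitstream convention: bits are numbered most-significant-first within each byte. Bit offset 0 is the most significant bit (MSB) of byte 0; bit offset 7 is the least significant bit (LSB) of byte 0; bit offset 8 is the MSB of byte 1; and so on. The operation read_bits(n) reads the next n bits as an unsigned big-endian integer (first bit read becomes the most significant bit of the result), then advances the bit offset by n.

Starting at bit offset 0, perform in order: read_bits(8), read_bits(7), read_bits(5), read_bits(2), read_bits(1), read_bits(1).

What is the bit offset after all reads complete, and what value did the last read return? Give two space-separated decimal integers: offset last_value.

Answer: 24 0

Derivation:
Read 1: bits[0:8] width=8 -> value=185 (bin 10111001); offset now 8 = byte 1 bit 0; 16 bits remain
Read 2: bits[8:15] width=7 -> value=89 (bin 1011001); offset now 15 = byte 1 bit 7; 9 bits remain
Read 3: bits[15:20] width=5 -> value=1 (bin 00001); offset now 20 = byte 2 bit 4; 4 bits remain
Read 4: bits[20:22] width=2 -> value=2 (bin 10); offset now 22 = byte 2 bit 6; 2 bits remain
Read 5: bits[22:23] width=1 -> value=1 (bin 1); offset now 23 = byte 2 bit 7; 1 bits remain
Read 6: bits[23:24] width=1 -> value=0 (bin 0); offset now 24 = byte 3 bit 0; 0 bits remain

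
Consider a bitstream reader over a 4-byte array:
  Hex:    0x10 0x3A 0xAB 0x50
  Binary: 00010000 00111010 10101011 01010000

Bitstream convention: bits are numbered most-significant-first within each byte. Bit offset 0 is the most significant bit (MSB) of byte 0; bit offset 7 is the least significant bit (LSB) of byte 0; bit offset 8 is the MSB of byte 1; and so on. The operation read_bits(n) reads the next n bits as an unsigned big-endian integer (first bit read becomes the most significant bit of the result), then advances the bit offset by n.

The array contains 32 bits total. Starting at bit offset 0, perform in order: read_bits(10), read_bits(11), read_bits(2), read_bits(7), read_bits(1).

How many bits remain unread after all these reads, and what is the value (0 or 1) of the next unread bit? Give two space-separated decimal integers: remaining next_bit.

Read 1: bits[0:10] width=10 -> value=64 (bin 0001000000); offset now 10 = byte 1 bit 2; 22 bits remain
Read 2: bits[10:21] width=11 -> value=1877 (bin 11101010101); offset now 21 = byte 2 bit 5; 11 bits remain
Read 3: bits[21:23] width=2 -> value=1 (bin 01); offset now 23 = byte 2 bit 7; 9 bits remain
Read 4: bits[23:30] width=7 -> value=84 (bin 1010100); offset now 30 = byte 3 bit 6; 2 bits remain
Read 5: bits[30:31] width=1 -> value=0 (bin 0); offset now 31 = byte 3 bit 7; 1 bits remain

Answer: 1 0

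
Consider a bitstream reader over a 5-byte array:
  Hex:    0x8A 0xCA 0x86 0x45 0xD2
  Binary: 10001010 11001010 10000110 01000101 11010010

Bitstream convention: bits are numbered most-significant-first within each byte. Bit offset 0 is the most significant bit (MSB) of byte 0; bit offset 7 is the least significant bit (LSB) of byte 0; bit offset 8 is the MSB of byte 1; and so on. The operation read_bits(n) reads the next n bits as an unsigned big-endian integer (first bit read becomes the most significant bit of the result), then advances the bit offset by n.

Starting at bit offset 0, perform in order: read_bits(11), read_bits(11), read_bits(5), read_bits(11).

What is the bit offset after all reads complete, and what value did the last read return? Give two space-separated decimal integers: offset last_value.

Read 1: bits[0:11] width=11 -> value=1110 (bin 10001010110); offset now 11 = byte 1 bit 3; 29 bits remain
Read 2: bits[11:22] width=11 -> value=673 (bin 01010100001); offset now 22 = byte 2 bit 6; 18 bits remain
Read 3: bits[22:27] width=5 -> value=18 (bin 10010); offset now 27 = byte 3 bit 3; 13 bits remain
Read 4: bits[27:38] width=11 -> value=372 (bin 00101110100); offset now 38 = byte 4 bit 6; 2 bits remain

Answer: 38 372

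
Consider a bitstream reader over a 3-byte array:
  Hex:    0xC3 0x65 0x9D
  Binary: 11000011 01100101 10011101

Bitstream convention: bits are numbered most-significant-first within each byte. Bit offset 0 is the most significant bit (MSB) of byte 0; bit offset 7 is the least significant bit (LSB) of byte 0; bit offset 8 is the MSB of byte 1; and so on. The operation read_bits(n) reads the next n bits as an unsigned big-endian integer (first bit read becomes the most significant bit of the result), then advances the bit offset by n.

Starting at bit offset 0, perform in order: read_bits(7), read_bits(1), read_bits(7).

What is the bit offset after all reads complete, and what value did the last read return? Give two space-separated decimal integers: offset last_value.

Read 1: bits[0:7] width=7 -> value=97 (bin 1100001); offset now 7 = byte 0 bit 7; 17 bits remain
Read 2: bits[7:8] width=1 -> value=1 (bin 1); offset now 8 = byte 1 bit 0; 16 bits remain
Read 3: bits[8:15] width=7 -> value=50 (bin 0110010); offset now 15 = byte 1 bit 7; 9 bits remain

Answer: 15 50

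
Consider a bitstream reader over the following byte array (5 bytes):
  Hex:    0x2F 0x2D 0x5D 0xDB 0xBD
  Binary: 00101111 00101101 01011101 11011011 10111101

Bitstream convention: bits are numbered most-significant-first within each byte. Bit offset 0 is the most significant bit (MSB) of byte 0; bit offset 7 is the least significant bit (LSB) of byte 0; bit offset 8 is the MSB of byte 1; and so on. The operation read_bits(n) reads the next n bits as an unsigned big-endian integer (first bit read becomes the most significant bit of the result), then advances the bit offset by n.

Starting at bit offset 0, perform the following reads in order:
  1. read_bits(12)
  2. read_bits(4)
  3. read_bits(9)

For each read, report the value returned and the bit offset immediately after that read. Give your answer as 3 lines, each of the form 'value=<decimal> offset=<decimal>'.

Answer: value=754 offset=12
value=13 offset=16
value=187 offset=25

Derivation:
Read 1: bits[0:12] width=12 -> value=754 (bin 001011110010); offset now 12 = byte 1 bit 4; 28 bits remain
Read 2: bits[12:16] width=4 -> value=13 (bin 1101); offset now 16 = byte 2 bit 0; 24 bits remain
Read 3: bits[16:25] width=9 -> value=187 (bin 010111011); offset now 25 = byte 3 bit 1; 15 bits remain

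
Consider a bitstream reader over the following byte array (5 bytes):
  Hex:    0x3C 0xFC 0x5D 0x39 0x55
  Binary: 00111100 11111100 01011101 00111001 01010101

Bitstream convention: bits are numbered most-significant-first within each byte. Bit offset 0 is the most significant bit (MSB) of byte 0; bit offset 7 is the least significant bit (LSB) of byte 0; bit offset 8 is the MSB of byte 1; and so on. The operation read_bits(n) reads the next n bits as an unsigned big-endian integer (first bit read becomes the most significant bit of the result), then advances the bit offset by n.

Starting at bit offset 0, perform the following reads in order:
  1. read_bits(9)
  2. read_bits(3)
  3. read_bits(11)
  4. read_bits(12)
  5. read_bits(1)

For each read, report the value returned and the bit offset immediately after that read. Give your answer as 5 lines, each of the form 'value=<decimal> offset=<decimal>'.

Read 1: bits[0:9] width=9 -> value=121 (bin 001111001); offset now 9 = byte 1 bit 1; 31 bits remain
Read 2: bits[9:12] width=3 -> value=7 (bin 111); offset now 12 = byte 1 bit 4; 28 bits remain
Read 3: bits[12:23] width=11 -> value=1582 (bin 11000101110); offset now 23 = byte 2 bit 7; 17 bits remain
Read 4: bits[23:35] width=12 -> value=2506 (bin 100111001010); offset now 35 = byte 4 bit 3; 5 bits remain
Read 5: bits[35:36] width=1 -> value=1 (bin 1); offset now 36 = byte 4 bit 4; 4 bits remain

Answer: value=121 offset=9
value=7 offset=12
value=1582 offset=23
value=2506 offset=35
value=1 offset=36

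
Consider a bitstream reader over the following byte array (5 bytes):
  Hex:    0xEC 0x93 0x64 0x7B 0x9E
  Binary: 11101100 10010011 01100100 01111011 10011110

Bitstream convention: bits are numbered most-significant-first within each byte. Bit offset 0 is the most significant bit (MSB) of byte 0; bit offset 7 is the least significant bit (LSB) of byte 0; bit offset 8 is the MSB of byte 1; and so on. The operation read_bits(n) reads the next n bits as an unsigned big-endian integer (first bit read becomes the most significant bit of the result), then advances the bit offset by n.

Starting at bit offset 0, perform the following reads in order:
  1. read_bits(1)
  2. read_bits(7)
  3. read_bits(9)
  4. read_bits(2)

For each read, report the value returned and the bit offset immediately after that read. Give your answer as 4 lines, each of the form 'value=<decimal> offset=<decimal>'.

Answer: value=1 offset=1
value=108 offset=8
value=294 offset=17
value=3 offset=19

Derivation:
Read 1: bits[0:1] width=1 -> value=1 (bin 1); offset now 1 = byte 0 bit 1; 39 bits remain
Read 2: bits[1:8] width=7 -> value=108 (bin 1101100); offset now 8 = byte 1 bit 0; 32 bits remain
Read 3: bits[8:17] width=9 -> value=294 (bin 100100110); offset now 17 = byte 2 bit 1; 23 bits remain
Read 4: bits[17:19] width=2 -> value=3 (bin 11); offset now 19 = byte 2 bit 3; 21 bits remain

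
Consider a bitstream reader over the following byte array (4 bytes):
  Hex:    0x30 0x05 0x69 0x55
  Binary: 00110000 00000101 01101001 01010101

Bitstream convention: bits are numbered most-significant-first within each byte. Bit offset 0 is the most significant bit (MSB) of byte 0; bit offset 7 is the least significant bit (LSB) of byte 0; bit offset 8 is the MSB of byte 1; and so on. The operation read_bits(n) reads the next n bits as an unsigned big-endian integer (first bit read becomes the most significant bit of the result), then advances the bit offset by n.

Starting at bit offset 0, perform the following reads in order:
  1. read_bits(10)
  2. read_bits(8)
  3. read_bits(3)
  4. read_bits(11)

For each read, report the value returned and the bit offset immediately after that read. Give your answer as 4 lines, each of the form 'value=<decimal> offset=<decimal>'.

Read 1: bits[0:10] width=10 -> value=192 (bin 0011000000); offset now 10 = byte 1 bit 2; 22 bits remain
Read 2: bits[10:18] width=8 -> value=21 (bin 00010101); offset now 18 = byte 2 bit 2; 14 bits remain
Read 3: bits[18:21] width=3 -> value=5 (bin 101); offset now 21 = byte 2 bit 5; 11 bits remain
Read 4: bits[21:32] width=11 -> value=341 (bin 00101010101); offset now 32 = byte 4 bit 0; 0 bits remain

Answer: value=192 offset=10
value=21 offset=18
value=5 offset=21
value=341 offset=32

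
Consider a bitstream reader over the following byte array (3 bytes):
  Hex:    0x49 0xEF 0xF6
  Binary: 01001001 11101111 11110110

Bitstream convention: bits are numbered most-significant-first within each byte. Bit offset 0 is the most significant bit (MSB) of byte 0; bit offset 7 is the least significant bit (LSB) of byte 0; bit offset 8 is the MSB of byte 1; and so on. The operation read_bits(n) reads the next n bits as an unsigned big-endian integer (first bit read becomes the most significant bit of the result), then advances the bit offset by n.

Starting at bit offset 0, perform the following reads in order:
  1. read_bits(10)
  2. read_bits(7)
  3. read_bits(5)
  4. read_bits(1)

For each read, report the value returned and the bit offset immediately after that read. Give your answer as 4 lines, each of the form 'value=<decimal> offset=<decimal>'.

Answer: value=295 offset=10
value=95 offset=17
value=29 offset=22
value=1 offset=23

Derivation:
Read 1: bits[0:10] width=10 -> value=295 (bin 0100100111); offset now 10 = byte 1 bit 2; 14 bits remain
Read 2: bits[10:17] width=7 -> value=95 (bin 1011111); offset now 17 = byte 2 bit 1; 7 bits remain
Read 3: bits[17:22] width=5 -> value=29 (bin 11101); offset now 22 = byte 2 bit 6; 2 bits remain
Read 4: bits[22:23] width=1 -> value=1 (bin 1); offset now 23 = byte 2 bit 7; 1 bits remain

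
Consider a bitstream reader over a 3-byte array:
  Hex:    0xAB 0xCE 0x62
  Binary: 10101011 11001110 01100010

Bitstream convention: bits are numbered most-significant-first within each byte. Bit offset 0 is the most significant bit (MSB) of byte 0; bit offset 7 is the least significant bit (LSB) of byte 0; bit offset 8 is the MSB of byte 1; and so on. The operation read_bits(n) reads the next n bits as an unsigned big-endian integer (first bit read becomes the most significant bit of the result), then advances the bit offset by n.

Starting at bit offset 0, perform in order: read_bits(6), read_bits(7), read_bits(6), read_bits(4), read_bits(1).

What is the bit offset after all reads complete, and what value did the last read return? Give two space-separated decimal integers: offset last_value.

Answer: 24 0

Derivation:
Read 1: bits[0:6] width=6 -> value=42 (bin 101010); offset now 6 = byte 0 bit 6; 18 bits remain
Read 2: bits[6:13] width=7 -> value=121 (bin 1111001); offset now 13 = byte 1 bit 5; 11 bits remain
Read 3: bits[13:19] width=6 -> value=51 (bin 110011); offset now 19 = byte 2 bit 3; 5 bits remain
Read 4: bits[19:23] width=4 -> value=1 (bin 0001); offset now 23 = byte 2 bit 7; 1 bits remain
Read 5: bits[23:24] width=1 -> value=0 (bin 0); offset now 24 = byte 3 bit 0; 0 bits remain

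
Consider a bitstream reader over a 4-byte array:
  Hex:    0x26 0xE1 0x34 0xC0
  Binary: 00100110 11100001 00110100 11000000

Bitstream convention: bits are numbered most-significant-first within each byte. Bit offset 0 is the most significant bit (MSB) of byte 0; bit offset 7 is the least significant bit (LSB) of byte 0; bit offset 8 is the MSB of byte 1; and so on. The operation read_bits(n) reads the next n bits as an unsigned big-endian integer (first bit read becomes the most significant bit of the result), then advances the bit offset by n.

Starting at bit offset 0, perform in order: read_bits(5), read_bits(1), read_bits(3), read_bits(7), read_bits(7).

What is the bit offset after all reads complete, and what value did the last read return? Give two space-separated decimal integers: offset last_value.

Read 1: bits[0:5] width=5 -> value=4 (bin 00100); offset now 5 = byte 0 bit 5; 27 bits remain
Read 2: bits[5:6] width=1 -> value=1 (bin 1); offset now 6 = byte 0 bit 6; 26 bits remain
Read 3: bits[6:9] width=3 -> value=5 (bin 101); offset now 9 = byte 1 bit 1; 23 bits remain
Read 4: bits[9:16] width=7 -> value=97 (bin 1100001); offset now 16 = byte 2 bit 0; 16 bits remain
Read 5: bits[16:23] width=7 -> value=26 (bin 0011010); offset now 23 = byte 2 bit 7; 9 bits remain

Answer: 23 26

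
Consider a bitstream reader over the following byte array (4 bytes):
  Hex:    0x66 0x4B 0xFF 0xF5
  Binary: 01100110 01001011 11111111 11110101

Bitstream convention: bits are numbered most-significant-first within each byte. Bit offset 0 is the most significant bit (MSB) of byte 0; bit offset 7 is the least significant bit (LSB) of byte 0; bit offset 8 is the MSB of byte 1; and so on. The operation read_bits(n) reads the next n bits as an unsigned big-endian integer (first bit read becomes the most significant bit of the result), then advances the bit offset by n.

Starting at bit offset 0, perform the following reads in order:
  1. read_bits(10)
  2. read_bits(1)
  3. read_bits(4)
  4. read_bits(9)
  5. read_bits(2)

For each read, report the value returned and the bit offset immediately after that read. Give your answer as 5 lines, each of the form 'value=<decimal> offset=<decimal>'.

Read 1: bits[0:10] width=10 -> value=409 (bin 0110011001); offset now 10 = byte 1 bit 2; 22 bits remain
Read 2: bits[10:11] width=1 -> value=0 (bin 0); offset now 11 = byte 1 bit 3; 21 bits remain
Read 3: bits[11:15] width=4 -> value=5 (bin 0101); offset now 15 = byte 1 bit 7; 17 bits remain
Read 4: bits[15:24] width=9 -> value=511 (bin 111111111); offset now 24 = byte 3 bit 0; 8 bits remain
Read 5: bits[24:26] width=2 -> value=3 (bin 11); offset now 26 = byte 3 bit 2; 6 bits remain

Answer: value=409 offset=10
value=0 offset=11
value=5 offset=15
value=511 offset=24
value=3 offset=26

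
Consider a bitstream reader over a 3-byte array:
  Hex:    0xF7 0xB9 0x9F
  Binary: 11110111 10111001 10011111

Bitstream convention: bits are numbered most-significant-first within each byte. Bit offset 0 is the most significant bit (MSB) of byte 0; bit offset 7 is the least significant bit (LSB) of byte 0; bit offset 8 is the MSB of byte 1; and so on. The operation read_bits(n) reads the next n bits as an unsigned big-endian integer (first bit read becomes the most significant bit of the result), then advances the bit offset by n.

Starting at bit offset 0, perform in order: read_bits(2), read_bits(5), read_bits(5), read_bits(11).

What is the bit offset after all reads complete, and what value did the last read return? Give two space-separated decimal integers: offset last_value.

Answer: 23 1231

Derivation:
Read 1: bits[0:2] width=2 -> value=3 (bin 11); offset now 2 = byte 0 bit 2; 22 bits remain
Read 2: bits[2:7] width=5 -> value=27 (bin 11011); offset now 7 = byte 0 bit 7; 17 bits remain
Read 3: bits[7:12] width=5 -> value=27 (bin 11011); offset now 12 = byte 1 bit 4; 12 bits remain
Read 4: bits[12:23] width=11 -> value=1231 (bin 10011001111); offset now 23 = byte 2 bit 7; 1 bits remain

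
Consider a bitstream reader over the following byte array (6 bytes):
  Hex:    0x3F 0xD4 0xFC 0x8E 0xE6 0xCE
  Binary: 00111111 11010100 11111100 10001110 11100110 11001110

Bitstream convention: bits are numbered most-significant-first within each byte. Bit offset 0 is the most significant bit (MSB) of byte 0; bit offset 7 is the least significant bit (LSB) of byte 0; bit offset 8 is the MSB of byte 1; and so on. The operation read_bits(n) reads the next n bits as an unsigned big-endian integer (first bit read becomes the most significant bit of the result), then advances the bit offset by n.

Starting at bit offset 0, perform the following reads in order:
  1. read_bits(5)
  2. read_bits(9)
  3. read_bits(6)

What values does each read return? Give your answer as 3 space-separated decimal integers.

Answer: 7 501 15

Derivation:
Read 1: bits[0:5] width=5 -> value=7 (bin 00111); offset now 5 = byte 0 bit 5; 43 bits remain
Read 2: bits[5:14] width=9 -> value=501 (bin 111110101); offset now 14 = byte 1 bit 6; 34 bits remain
Read 3: bits[14:20] width=6 -> value=15 (bin 001111); offset now 20 = byte 2 bit 4; 28 bits remain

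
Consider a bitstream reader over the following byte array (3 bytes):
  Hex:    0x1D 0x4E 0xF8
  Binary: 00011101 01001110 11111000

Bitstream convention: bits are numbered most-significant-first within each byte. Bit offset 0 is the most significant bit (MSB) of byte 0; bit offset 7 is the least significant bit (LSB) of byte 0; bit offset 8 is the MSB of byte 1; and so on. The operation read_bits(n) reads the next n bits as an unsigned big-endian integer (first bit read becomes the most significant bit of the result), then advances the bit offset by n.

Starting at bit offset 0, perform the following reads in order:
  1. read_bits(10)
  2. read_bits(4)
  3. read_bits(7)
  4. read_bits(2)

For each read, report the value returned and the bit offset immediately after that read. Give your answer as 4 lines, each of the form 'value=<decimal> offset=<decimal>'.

Answer: value=117 offset=10
value=3 offset=14
value=95 offset=21
value=0 offset=23

Derivation:
Read 1: bits[0:10] width=10 -> value=117 (bin 0001110101); offset now 10 = byte 1 bit 2; 14 bits remain
Read 2: bits[10:14] width=4 -> value=3 (bin 0011); offset now 14 = byte 1 bit 6; 10 bits remain
Read 3: bits[14:21] width=7 -> value=95 (bin 1011111); offset now 21 = byte 2 bit 5; 3 bits remain
Read 4: bits[21:23] width=2 -> value=0 (bin 00); offset now 23 = byte 2 bit 7; 1 bits remain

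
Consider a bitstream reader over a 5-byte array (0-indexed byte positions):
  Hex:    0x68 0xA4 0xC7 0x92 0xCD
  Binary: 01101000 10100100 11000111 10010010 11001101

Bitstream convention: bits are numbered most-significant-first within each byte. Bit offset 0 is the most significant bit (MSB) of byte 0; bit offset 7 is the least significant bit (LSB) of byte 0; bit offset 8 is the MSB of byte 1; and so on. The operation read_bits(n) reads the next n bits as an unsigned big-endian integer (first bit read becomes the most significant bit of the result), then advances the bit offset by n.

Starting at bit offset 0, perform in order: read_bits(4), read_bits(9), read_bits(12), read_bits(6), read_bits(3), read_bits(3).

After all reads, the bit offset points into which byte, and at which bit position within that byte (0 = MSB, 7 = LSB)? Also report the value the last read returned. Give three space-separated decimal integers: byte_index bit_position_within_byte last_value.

Read 1: bits[0:4] width=4 -> value=6 (bin 0110); offset now 4 = byte 0 bit 4; 36 bits remain
Read 2: bits[4:13] width=9 -> value=276 (bin 100010100); offset now 13 = byte 1 bit 5; 27 bits remain
Read 3: bits[13:25] width=12 -> value=2447 (bin 100110001111); offset now 25 = byte 3 bit 1; 15 bits remain
Read 4: bits[25:31] width=6 -> value=9 (bin 001001); offset now 31 = byte 3 bit 7; 9 bits remain
Read 5: bits[31:34] width=3 -> value=3 (bin 011); offset now 34 = byte 4 bit 2; 6 bits remain
Read 6: bits[34:37] width=3 -> value=1 (bin 001); offset now 37 = byte 4 bit 5; 3 bits remain

Answer: 4 5 1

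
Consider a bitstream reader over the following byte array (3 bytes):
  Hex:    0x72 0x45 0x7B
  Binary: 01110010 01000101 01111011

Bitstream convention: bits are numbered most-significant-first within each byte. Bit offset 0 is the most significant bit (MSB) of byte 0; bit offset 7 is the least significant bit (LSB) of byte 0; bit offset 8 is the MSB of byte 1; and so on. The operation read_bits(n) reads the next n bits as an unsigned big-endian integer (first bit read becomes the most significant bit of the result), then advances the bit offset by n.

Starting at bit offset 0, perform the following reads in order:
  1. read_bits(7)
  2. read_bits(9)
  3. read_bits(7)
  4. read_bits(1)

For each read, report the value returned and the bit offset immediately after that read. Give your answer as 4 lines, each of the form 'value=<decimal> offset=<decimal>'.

Read 1: bits[0:7] width=7 -> value=57 (bin 0111001); offset now 7 = byte 0 bit 7; 17 bits remain
Read 2: bits[7:16] width=9 -> value=69 (bin 001000101); offset now 16 = byte 2 bit 0; 8 bits remain
Read 3: bits[16:23] width=7 -> value=61 (bin 0111101); offset now 23 = byte 2 bit 7; 1 bits remain
Read 4: bits[23:24] width=1 -> value=1 (bin 1); offset now 24 = byte 3 bit 0; 0 bits remain

Answer: value=57 offset=7
value=69 offset=16
value=61 offset=23
value=1 offset=24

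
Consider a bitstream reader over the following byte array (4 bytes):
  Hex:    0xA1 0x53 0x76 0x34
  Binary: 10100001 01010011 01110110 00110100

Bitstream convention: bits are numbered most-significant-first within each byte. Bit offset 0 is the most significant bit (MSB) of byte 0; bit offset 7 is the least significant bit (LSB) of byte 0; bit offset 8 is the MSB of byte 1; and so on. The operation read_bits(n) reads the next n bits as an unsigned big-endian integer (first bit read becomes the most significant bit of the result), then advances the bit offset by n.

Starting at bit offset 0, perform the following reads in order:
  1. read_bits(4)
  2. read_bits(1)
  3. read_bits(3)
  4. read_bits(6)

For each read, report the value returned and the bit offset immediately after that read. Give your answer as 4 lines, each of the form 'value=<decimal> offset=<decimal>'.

Answer: value=10 offset=4
value=0 offset=5
value=1 offset=8
value=20 offset=14

Derivation:
Read 1: bits[0:4] width=4 -> value=10 (bin 1010); offset now 4 = byte 0 bit 4; 28 bits remain
Read 2: bits[4:5] width=1 -> value=0 (bin 0); offset now 5 = byte 0 bit 5; 27 bits remain
Read 3: bits[5:8] width=3 -> value=1 (bin 001); offset now 8 = byte 1 bit 0; 24 bits remain
Read 4: bits[8:14] width=6 -> value=20 (bin 010100); offset now 14 = byte 1 bit 6; 18 bits remain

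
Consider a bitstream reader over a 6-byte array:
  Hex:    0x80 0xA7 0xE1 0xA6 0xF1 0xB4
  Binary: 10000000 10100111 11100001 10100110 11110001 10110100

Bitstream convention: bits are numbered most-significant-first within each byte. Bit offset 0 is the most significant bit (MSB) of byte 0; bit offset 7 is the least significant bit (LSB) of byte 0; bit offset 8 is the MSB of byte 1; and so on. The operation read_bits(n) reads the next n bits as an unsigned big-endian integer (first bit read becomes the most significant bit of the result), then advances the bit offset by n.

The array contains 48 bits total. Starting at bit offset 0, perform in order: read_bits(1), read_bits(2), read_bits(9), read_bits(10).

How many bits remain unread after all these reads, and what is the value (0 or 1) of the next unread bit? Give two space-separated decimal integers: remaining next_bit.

Answer: 26 0

Derivation:
Read 1: bits[0:1] width=1 -> value=1 (bin 1); offset now 1 = byte 0 bit 1; 47 bits remain
Read 2: bits[1:3] width=2 -> value=0 (bin 00); offset now 3 = byte 0 bit 3; 45 bits remain
Read 3: bits[3:12] width=9 -> value=10 (bin 000001010); offset now 12 = byte 1 bit 4; 36 bits remain
Read 4: bits[12:22] width=10 -> value=504 (bin 0111111000); offset now 22 = byte 2 bit 6; 26 bits remain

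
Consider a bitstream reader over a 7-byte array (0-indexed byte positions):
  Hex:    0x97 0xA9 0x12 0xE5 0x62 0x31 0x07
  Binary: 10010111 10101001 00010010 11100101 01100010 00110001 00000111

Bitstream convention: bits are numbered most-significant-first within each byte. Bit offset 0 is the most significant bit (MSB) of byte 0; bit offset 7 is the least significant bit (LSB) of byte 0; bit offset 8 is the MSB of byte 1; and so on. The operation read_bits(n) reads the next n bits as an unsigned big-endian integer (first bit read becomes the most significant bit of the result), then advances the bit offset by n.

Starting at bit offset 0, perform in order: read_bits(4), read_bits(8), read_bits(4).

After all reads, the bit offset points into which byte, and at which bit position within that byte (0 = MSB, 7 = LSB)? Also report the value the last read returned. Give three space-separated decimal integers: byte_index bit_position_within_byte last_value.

Answer: 2 0 9

Derivation:
Read 1: bits[0:4] width=4 -> value=9 (bin 1001); offset now 4 = byte 0 bit 4; 52 bits remain
Read 2: bits[4:12] width=8 -> value=122 (bin 01111010); offset now 12 = byte 1 bit 4; 44 bits remain
Read 3: bits[12:16] width=4 -> value=9 (bin 1001); offset now 16 = byte 2 bit 0; 40 bits remain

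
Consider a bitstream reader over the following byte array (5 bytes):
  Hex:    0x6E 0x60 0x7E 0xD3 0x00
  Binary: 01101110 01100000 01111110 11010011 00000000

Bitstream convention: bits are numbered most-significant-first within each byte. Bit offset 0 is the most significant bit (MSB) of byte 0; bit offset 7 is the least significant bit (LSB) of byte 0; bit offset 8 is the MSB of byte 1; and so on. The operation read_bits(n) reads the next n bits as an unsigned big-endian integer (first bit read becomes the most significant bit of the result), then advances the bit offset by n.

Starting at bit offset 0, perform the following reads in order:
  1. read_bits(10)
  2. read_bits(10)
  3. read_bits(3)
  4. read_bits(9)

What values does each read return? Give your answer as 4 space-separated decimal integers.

Read 1: bits[0:10] width=10 -> value=441 (bin 0110111001); offset now 10 = byte 1 bit 2; 30 bits remain
Read 2: bits[10:20] width=10 -> value=519 (bin 1000000111); offset now 20 = byte 2 bit 4; 20 bits remain
Read 3: bits[20:23] width=3 -> value=7 (bin 111); offset now 23 = byte 2 bit 7; 17 bits remain
Read 4: bits[23:32] width=9 -> value=211 (bin 011010011); offset now 32 = byte 4 bit 0; 8 bits remain

Answer: 441 519 7 211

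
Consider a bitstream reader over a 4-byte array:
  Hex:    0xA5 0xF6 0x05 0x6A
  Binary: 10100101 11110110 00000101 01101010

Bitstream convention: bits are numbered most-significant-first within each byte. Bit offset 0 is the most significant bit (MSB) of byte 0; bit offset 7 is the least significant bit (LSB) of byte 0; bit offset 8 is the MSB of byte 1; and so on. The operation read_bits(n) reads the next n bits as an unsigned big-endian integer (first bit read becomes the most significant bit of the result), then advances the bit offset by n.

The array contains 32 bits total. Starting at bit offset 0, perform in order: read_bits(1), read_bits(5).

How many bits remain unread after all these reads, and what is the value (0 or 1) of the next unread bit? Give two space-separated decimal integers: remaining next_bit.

Answer: 26 0

Derivation:
Read 1: bits[0:1] width=1 -> value=1 (bin 1); offset now 1 = byte 0 bit 1; 31 bits remain
Read 2: bits[1:6] width=5 -> value=9 (bin 01001); offset now 6 = byte 0 bit 6; 26 bits remain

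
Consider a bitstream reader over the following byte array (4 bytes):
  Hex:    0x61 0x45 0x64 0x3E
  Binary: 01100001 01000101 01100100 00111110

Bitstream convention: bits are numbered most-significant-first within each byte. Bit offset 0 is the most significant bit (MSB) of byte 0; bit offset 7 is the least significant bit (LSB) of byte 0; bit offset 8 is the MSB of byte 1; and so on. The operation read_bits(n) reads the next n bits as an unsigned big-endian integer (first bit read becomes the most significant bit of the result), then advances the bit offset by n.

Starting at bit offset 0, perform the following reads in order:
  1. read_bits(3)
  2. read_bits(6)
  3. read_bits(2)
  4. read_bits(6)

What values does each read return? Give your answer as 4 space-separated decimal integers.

Answer: 3 2 2 10

Derivation:
Read 1: bits[0:3] width=3 -> value=3 (bin 011); offset now 3 = byte 0 bit 3; 29 bits remain
Read 2: bits[3:9] width=6 -> value=2 (bin 000010); offset now 9 = byte 1 bit 1; 23 bits remain
Read 3: bits[9:11] width=2 -> value=2 (bin 10); offset now 11 = byte 1 bit 3; 21 bits remain
Read 4: bits[11:17] width=6 -> value=10 (bin 001010); offset now 17 = byte 2 bit 1; 15 bits remain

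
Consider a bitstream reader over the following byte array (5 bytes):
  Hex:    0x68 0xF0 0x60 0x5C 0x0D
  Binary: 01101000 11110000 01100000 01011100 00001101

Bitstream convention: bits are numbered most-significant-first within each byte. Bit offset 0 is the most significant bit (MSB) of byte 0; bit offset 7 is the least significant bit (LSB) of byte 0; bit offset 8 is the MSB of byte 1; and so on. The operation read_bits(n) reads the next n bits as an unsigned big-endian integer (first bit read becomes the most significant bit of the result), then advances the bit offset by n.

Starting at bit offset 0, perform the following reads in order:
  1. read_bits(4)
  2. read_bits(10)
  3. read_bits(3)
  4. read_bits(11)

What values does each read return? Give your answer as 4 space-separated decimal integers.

Answer: 6 572 0 1541

Derivation:
Read 1: bits[0:4] width=4 -> value=6 (bin 0110); offset now 4 = byte 0 bit 4; 36 bits remain
Read 2: bits[4:14] width=10 -> value=572 (bin 1000111100); offset now 14 = byte 1 bit 6; 26 bits remain
Read 3: bits[14:17] width=3 -> value=0 (bin 000); offset now 17 = byte 2 bit 1; 23 bits remain
Read 4: bits[17:28] width=11 -> value=1541 (bin 11000000101); offset now 28 = byte 3 bit 4; 12 bits remain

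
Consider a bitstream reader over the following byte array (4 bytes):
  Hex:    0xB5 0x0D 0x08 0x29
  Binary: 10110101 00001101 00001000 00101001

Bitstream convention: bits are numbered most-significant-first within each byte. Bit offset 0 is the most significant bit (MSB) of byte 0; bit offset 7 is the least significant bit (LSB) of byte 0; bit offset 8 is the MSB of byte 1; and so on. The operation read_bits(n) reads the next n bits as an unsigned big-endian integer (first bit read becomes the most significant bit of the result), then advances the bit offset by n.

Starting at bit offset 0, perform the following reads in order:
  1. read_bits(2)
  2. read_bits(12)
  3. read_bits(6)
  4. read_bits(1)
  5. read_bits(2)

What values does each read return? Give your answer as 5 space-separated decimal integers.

Answer: 2 3395 16 1 0

Derivation:
Read 1: bits[0:2] width=2 -> value=2 (bin 10); offset now 2 = byte 0 bit 2; 30 bits remain
Read 2: bits[2:14] width=12 -> value=3395 (bin 110101000011); offset now 14 = byte 1 bit 6; 18 bits remain
Read 3: bits[14:20] width=6 -> value=16 (bin 010000); offset now 20 = byte 2 bit 4; 12 bits remain
Read 4: bits[20:21] width=1 -> value=1 (bin 1); offset now 21 = byte 2 bit 5; 11 bits remain
Read 5: bits[21:23] width=2 -> value=0 (bin 00); offset now 23 = byte 2 bit 7; 9 bits remain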